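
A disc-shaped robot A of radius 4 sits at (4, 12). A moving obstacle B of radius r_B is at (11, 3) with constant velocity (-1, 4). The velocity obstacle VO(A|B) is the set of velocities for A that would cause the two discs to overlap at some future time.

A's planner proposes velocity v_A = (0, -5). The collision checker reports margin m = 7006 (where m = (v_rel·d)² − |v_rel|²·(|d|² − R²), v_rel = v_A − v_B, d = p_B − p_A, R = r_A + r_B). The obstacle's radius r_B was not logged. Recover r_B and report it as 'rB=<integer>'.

m = 7006
d = (7, -9);  v_rel = (1, -9),  |v_rel|² = 82
v_rel×d = (1)·(-9) − (-9)·(7) = 54
since m = R²·82 − 54²:  R² = (2916 + 7006) / 82 = 121
R = √121 = 11  ⇒  r_B = 11 − 4 = 7

rB=7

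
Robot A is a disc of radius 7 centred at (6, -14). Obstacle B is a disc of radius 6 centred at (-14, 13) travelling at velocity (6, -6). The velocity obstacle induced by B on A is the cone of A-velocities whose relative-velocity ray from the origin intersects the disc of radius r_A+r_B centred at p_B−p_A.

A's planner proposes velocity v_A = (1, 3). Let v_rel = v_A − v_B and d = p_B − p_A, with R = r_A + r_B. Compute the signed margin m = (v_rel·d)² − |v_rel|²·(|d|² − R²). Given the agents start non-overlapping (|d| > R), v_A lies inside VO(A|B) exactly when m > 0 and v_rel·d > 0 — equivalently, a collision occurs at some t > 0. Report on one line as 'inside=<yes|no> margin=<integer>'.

d = (-20, 27),  |d|² = 1129;  R = 7+6 = 13,  c = 1129−13² = 960
v_rel = (-5, 9),  |v_rel|² = 106;  v_rel·d = (-5)·(-20) + (9)·(27) = 343
106·t² − 686·t + 960 = 0  ⇒  m = 343² − 106·960 = 15889
m = 15889 > 0,  v_rel·d = 343 > 0  ⇒  inside

inside=yes margin=15889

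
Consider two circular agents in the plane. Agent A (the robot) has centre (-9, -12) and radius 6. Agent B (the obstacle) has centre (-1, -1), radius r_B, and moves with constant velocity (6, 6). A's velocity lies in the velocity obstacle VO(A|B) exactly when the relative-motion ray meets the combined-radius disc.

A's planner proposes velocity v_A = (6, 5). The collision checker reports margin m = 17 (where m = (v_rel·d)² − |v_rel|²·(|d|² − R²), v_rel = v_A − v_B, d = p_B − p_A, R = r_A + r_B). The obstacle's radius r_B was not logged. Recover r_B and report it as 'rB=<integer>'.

m = 17
d = (8, 11);  v_rel = (0, -1),  |v_rel|² = 1
v_rel×d = (0)·(11) − (-1)·(8) = 8
since m = R²·1 − 8²:  R² = (64 + 17) / 1 = 81
R = √81 = 9  ⇒  r_B = 9 − 6 = 3

rB=3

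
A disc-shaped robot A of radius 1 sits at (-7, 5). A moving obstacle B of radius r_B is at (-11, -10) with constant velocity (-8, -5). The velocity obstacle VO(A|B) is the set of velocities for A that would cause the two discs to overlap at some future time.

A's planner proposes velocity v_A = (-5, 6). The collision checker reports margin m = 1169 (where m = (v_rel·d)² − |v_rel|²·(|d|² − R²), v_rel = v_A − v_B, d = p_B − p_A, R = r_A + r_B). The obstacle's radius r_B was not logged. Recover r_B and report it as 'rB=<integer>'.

m = 1169
d = (-4, -15);  v_rel = (3, 11),  |v_rel|² = 130
v_rel×d = (3)·(-15) − (11)·(-4) = -1
since m = R²·130 − (-1)²:  R² = (1 + 1169) / 130 = 9
R = √9 = 3  ⇒  r_B = 3 − 1 = 2

rB=2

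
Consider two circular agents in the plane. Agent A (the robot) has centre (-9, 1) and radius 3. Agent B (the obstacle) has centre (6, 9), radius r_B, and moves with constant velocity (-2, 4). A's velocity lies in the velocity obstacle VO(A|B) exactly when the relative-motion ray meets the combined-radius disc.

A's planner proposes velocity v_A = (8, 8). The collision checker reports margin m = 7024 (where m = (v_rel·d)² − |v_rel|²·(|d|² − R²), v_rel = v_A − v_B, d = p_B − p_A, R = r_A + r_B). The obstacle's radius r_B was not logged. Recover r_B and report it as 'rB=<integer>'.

m = 7024
d = (15, 8);  v_rel = (10, 4),  |v_rel|² = 116
v_rel×d = (10)·(8) − (4)·(15) = 20
since m = R²·116 − 20²:  R² = (400 + 7024) / 116 = 64
R = √64 = 8  ⇒  r_B = 8 − 3 = 5

rB=5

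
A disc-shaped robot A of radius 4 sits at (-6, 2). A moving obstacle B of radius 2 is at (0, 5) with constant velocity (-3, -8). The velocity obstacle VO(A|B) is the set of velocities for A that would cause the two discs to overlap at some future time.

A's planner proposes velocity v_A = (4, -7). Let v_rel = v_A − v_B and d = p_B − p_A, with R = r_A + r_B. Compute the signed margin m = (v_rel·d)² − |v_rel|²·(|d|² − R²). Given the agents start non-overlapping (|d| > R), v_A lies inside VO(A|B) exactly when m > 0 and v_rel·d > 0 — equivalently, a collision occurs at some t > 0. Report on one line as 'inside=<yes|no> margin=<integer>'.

d = (6, 3),  |d|² = 45;  R = 4+2 = 6,  c = 45−6² = 9
v_rel = (7, 1),  |v_rel|² = 50;  v_rel·d = (7)·(6) + (1)·(3) = 45
50·t² − 90·t + 9 = 0  ⇒  m = 45² − 50·9 = 1575
m = 1575 > 0,  v_rel·d = 45 > 0  ⇒  inside

inside=yes margin=1575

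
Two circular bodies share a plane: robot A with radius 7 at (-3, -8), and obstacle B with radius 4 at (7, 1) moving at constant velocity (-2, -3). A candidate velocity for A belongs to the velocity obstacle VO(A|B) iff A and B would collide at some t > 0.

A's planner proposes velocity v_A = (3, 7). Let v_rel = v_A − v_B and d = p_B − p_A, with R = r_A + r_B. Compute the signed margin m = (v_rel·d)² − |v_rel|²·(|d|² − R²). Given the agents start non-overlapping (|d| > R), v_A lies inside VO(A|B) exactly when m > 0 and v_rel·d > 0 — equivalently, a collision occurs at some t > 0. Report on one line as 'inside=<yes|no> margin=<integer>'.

d = (10, 9),  |d|² = 181;  R = 7+4 = 11,  c = 181−11² = 60
v_rel = (5, 10),  |v_rel|² = 125;  v_rel·d = (5)·(10) + (10)·(9) = 140
125·t² − 280·t + 60 = 0  ⇒  m = 140² − 125·60 = 12100
m = 12100 > 0,  v_rel·d = 140 > 0  ⇒  inside

inside=yes margin=12100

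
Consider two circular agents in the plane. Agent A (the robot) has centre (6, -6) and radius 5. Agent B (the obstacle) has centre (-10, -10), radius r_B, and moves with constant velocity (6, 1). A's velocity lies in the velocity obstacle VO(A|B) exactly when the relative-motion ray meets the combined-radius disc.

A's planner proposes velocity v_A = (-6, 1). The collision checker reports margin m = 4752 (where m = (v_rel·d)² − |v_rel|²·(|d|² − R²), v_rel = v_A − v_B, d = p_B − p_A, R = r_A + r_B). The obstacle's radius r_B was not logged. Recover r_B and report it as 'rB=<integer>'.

m = 4752
d = (-16, -4);  v_rel = (-12, 0),  |v_rel|² = 144
v_rel×d = (-12)·(-4) − (0)·(-16) = 48
since m = R²·144 − 48²:  R² = (2304 + 4752) / 144 = 49
R = √49 = 7  ⇒  r_B = 7 − 5 = 2

rB=2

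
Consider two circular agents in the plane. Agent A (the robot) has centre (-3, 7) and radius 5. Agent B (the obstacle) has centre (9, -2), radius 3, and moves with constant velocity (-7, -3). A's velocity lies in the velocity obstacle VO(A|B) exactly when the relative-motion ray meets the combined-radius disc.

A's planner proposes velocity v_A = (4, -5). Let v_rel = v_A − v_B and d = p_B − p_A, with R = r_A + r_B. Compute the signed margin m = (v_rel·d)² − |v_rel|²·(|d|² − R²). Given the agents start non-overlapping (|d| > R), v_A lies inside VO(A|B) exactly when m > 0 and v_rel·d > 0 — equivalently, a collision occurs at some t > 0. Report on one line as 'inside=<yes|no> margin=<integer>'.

d = (12, -9),  |d|² = 225;  R = 5+3 = 8,  c = 225−8² = 161
v_rel = (11, -2),  |v_rel|² = 125;  v_rel·d = (11)·(12) + (-2)·(-9) = 150
125·t² − 300·t + 161 = 0  ⇒  m = 150² − 125·161 = 2375
m = 2375 > 0,  v_rel·d = 150 > 0  ⇒  inside

inside=yes margin=2375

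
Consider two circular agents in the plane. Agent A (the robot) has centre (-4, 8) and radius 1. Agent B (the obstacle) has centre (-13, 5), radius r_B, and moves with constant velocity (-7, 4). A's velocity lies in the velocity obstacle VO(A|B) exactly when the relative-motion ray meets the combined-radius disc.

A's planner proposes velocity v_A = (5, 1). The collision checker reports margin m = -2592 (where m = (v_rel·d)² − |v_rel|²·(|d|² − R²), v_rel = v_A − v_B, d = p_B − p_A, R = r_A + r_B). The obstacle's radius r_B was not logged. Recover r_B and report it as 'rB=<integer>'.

m = -2592
d = (-9, -3);  v_rel = (12, -3),  |v_rel|² = 153
v_rel×d = (12)·(-3) − (-3)·(-9) = -63
since m = R²·153 − (-63)²:  R² = (3969 + -2592) / 153 = 9
R = √9 = 3  ⇒  r_B = 3 − 1 = 2

rB=2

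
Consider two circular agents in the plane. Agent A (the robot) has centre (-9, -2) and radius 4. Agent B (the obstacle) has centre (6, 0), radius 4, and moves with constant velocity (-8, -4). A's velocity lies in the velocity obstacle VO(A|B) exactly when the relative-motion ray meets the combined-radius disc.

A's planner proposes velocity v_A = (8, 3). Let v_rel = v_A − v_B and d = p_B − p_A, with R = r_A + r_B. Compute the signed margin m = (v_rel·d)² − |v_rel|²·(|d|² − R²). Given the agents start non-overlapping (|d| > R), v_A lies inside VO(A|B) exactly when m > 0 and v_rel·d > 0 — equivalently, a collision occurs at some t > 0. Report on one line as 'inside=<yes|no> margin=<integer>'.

d = (15, 2),  |d|² = 229;  R = 4+4 = 8,  c = 229−8² = 165
v_rel = (16, 7),  |v_rel|² = 305;  v_rel·d = (16)·(15) + (7)·(2) = 254
305·t² − 508·t + 165 = 0  ⇒  m = 254² − 305·165 = 14191
m = 14191 > 0,  v_rel·d = 254 > 0  ⇒  inside

inside=yes margin=14191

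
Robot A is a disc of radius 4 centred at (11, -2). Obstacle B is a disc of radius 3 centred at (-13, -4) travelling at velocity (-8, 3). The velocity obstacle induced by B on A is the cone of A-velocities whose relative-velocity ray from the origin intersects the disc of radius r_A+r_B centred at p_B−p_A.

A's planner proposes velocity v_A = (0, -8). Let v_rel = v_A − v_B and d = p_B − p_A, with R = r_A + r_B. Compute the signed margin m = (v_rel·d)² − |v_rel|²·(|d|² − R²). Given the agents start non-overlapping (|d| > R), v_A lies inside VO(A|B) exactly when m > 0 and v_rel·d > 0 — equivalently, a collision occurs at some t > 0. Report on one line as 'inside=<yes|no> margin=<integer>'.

d = (-24, -2),  |d|² = 580;  R = 4+3 = 7,  c = 580−7² = 531
v_rel = (8, -11),  |v_rel|² = 185;  v_rel·d = (8)·(-24) + (-11)·(-2) = -170
185·t² + 340·t + 531 = 0  ⇒  m = (-170)² − 185·531 = -69335
m = -69335 < 0,  v_rel·d = -170 < 0  ⇒  outside

inside=no margin=-69335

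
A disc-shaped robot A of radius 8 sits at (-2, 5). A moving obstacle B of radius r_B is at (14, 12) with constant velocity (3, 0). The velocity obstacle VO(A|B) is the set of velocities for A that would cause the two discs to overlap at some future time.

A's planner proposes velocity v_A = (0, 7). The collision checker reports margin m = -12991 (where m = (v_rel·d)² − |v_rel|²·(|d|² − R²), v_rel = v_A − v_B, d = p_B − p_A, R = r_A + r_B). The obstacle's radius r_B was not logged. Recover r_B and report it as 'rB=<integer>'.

m = -12991
d = (16, 7);  v_rel = (-3, 7),  |v_rel|² = 58
v_rel×d = (-3)·(7) − (7)·(16) = -133
since m = R²·58 − (-133)²:  R² = (17689 + -12991) / 58 = 81
R = √81 = 9  ⇒  r_B = 9 − 8 = 1

rB=1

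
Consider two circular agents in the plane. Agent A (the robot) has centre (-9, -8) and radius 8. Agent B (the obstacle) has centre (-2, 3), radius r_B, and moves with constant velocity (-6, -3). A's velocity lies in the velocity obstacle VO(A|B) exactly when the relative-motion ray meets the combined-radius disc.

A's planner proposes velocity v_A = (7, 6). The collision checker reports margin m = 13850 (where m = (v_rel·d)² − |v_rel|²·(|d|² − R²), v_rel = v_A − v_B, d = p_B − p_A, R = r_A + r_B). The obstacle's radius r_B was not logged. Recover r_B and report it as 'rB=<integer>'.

m = 13850
d = (7, 11);  v_rel = (13, 9),  |v_rel|² = 250
v_rel×d = (13)·(11) − (9)·(7) = 80
since m = R²·250 − 80²:  R² = (6400 + 13850) / 250 = 81
R = √81 = 9  ⇒  r_B = 9 − 8 = 1

rB=1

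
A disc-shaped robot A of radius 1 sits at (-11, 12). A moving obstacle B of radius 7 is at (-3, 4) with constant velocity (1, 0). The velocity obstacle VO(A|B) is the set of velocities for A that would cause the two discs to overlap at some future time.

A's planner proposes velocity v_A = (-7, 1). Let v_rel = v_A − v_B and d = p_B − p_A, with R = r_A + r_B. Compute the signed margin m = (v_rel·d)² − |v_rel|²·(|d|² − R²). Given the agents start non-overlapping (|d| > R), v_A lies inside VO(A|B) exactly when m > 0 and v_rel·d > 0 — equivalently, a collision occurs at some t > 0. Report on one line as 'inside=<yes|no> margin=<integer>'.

d = (8, -8),  |d|² = 128;  R = 1+7 = 8,  c = 128−8² = 64
v_rel = (-8, 1),  |v_rel|² = 65;  v_rel·d = (-8)·(8) + (1)·(-8) = -72
65·t² + 144·t + 64 = 0  ⇒  m = (-72)² − 65·64 = 1024
m = 1024 > 0,  v_rel·d = -72 < 0  ⇒  outside

inside=no margin=1024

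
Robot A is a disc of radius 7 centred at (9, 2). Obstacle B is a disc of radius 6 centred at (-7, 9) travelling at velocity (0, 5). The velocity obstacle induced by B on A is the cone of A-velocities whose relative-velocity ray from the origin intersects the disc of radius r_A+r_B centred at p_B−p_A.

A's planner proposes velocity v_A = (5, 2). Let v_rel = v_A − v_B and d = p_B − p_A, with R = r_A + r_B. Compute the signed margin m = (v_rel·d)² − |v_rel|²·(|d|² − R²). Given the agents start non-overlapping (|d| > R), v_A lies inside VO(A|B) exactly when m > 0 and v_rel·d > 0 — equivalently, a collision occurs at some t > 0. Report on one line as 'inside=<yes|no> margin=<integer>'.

d = (-16, 7),  |d|² = 305;  R = 7+6 = 13,  c = 305−13² = 136
v_rel = (5, -3),  |v_rel|² = 34;  v_rel·d = (5)·(-16) + (-3)·(7) = -101
34·t² + 202·t + 136 = 0  ⇒  m = (-101)² − 34·136 = 5577
m = 5577 > 0,  v_rel·d = -101 < 0  ⇒  outside

inside=no margin=5577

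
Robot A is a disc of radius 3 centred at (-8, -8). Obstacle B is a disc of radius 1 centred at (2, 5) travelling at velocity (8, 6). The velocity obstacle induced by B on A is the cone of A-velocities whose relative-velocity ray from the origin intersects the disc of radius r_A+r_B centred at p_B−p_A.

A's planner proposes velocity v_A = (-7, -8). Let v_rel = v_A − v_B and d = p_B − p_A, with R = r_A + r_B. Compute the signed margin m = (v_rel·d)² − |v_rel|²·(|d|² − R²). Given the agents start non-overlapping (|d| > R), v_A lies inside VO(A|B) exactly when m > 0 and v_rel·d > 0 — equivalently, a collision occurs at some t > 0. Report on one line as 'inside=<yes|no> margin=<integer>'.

d = (10, 13),  |d|² = 269;  R = 3+1 = 4,  c = 269−4² = 253
v_rel = (-15, -14),  |v_rel|² = 421;  v_rel·d = (-15)·(10) + (-14)·(13) = -332
421·t² + 664·t + 253 = 0  ⇒  m = (-332)² − 421·253 = 3711
m = 3711 > 0,  v_rel·d = -332 < 0  ⇒  outside

inside=no margin=3711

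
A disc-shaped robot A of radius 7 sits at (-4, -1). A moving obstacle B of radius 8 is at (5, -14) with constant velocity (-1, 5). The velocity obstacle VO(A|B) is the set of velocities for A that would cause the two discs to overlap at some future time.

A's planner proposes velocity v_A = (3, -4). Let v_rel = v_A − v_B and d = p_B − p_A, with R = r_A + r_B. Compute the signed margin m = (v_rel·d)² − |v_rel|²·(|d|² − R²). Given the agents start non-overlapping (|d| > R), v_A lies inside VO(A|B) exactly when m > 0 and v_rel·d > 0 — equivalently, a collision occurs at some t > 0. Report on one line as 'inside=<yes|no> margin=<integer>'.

d = (9, -13),  |d|² = 250;  R = 7+8 = 15,  c = 250−15² = 25
v_rel = (4, -9),  |v_rel|² = 97;  v_rel·d = (4)·(9) + (-9)·(-13) = 153
97·t² − 306·t + 25 = 0  ⇒  m = 153² − 97·25 = 20984
m = 20984 > 0,  v_rel·d = 153 > 0  ⇒  inside

inside=yes margin=20984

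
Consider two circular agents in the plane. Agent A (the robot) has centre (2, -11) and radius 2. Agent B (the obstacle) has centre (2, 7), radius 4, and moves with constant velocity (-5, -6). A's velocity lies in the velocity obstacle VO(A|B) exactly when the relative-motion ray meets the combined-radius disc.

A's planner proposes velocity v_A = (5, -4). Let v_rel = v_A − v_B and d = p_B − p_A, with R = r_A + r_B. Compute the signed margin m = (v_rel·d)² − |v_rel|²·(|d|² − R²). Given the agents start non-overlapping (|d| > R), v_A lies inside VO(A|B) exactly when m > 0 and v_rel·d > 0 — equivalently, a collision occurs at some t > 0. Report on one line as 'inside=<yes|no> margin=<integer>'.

d = (0, 18),  |d|² = 324;  R = 2+4 = 6,  c = 324−6² = 288
v_rel = (10, 2),  |v_rel|² = 104;  v_rel·d = (10)·(0) + (2)·(18) = 36
104·t² − 72·t + 288 = 0  ⇒  m = 36² − 104·288 = -28656
m = -28656 < 0,  v_rel·d = 36 > 0  ⇒  outside

inside=no margin=-28656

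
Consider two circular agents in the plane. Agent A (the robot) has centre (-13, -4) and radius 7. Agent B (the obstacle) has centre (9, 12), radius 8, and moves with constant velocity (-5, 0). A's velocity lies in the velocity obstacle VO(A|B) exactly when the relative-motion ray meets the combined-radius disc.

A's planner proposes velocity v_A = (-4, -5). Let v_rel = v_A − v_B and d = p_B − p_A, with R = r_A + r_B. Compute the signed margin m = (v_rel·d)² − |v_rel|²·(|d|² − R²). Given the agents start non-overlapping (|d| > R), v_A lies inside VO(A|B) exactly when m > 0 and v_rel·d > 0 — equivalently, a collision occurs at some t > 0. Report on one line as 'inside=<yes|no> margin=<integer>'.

d = (22, 16),  |d|² = 740;  R = 7+8 = 15,  c = 740−15² = 515
v_rel = (1, -5),  |v_rel|² = 26;  v_rel·d = (1)·(22) + (-5)·(16) = -58
26·t² + 116·t + 515 = 0  ⇒  m = (-58)² − 26·515 = -10026
m = -10026 < 0,  v_rel·d = -58 < 0  ⇒  outside

inside=no margin=-10026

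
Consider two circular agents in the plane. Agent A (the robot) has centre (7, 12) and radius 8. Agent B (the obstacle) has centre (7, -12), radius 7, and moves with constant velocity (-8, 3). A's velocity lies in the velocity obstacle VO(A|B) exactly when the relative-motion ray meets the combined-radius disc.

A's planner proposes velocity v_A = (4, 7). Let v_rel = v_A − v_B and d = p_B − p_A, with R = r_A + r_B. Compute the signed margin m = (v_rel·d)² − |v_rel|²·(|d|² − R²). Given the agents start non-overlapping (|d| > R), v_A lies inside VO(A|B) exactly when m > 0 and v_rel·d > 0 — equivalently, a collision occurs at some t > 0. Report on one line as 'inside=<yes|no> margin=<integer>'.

d = (0, -24),  |d|² = 576;  R = 8+7 = 15,  c = 576−15² = 351
v_rel = (12, 4),  |v_rel|² = 160;  v_rel·d = (12)·(0) + (4)·(-24) = -96
160·t² + 192·t + 351 = 0  ⇒  m = (-96)² − 160·351 = -46944
m = -46944 < 0,  v_rel·d = -96 < 0  ⇒  outside

inside=no margin=-46944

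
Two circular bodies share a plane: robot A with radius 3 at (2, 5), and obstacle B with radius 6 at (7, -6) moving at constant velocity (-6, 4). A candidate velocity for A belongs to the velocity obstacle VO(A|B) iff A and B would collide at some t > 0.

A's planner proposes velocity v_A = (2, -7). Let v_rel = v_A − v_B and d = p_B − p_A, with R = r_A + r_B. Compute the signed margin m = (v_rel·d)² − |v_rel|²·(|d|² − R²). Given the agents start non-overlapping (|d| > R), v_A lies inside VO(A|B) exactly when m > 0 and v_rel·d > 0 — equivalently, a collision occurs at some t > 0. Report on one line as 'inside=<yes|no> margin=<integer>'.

d = (5, -11),  |d|² = 146;  R = 3+6 = 9,  c = 146−9² = 65
v_rel = (8, -11),  |v_rel|² = 185;  v_rel·d = (8)·(5) + (-11)·(-11) = 161
185·t² − 322·t + 65 = 0  ⇒  m = 161² − 185·65 = 13896
m = 13896 > 0,  v_rel·d = 161 > 0  ⇒  inside

inside=yes margin=13896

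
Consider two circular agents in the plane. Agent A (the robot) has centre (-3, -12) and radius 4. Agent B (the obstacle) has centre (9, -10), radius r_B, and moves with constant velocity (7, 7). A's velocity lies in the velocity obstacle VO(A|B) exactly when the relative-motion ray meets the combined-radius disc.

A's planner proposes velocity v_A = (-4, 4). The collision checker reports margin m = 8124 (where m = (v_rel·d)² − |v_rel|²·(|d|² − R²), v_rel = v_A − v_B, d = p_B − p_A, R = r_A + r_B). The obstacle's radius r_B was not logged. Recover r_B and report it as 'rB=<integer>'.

m = 8124
d = (12, 2);  v_rel = (-11, -3),  |v_rel|² = 130
v_rel×d = (-11)·(2) − (-3)·(12) = 14
since m = R²·130 − 14²:  R² = (196 + 8124) / 130 = 64
R = √64 = 8  ⇒  r_B = 8 − 4 = 4

rB=4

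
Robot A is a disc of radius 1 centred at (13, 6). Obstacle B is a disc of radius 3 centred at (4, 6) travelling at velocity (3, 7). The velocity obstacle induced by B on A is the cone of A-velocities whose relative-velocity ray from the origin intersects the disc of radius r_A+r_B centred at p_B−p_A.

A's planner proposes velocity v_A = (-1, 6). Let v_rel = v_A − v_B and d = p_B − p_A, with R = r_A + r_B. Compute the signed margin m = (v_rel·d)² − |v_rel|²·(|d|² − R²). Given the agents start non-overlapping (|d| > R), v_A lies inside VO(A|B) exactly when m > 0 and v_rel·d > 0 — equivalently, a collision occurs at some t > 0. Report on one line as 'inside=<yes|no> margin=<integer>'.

d = (-9, 0),  |d|² = 81;  R = 1+3 = 4,  c = 81−4² = 65
v_rel = (-4, -1),  |v_rel|² = 17;  v_rel·d = (-4)·(-9) + (-1)·(0) = 36
17·t² − 72·t + 65 = 0  ⇒  m = 36² − 17·65 = 191
m = 191 > 0,  v_rel·d = 36 > 0  ⇒  inside

inside=yes margin=191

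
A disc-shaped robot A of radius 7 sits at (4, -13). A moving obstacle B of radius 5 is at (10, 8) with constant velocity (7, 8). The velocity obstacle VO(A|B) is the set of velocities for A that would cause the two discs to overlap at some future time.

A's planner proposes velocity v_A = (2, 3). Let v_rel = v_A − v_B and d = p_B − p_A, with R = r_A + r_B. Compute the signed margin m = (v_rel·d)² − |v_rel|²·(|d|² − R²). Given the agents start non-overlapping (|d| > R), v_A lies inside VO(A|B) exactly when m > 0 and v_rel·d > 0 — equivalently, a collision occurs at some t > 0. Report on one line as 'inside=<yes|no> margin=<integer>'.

d = (6, 21),  |d|² = 477;  R = 7+5 = 12,  c = 477−12² = 333
v_rel = (-5, -5),  |v_rel|² = 50;  v_rel·d = (-5)·(6) + (-5)·(21) = -135
50·t² + 270·t + 333 = 0  ⇒  m = (-135)² − 50·333 = 1575
m = 1575 > 0,  v_rel·d = -135 < 0  ⇒  outside

inside=no margin=1575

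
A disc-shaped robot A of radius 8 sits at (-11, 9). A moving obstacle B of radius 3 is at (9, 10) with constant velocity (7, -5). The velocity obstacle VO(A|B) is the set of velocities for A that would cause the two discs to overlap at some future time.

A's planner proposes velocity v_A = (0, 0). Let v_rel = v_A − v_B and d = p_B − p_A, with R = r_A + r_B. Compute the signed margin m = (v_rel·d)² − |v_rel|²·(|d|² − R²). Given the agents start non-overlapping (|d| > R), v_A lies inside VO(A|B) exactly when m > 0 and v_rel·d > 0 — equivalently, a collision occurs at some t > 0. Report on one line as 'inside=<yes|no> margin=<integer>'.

d = (20, 1),  |d|² = 401;  R = 8+3 = 11,  c = 401−11² = 280
v_rel = (-7, 5),  |v_rel|² = 74;  v_rel·d = (-7)·(20) + (5)·(1) = -135
74·t² + 270·t + 280 = 0  ⇒  m = (-135)² − 74·280 = -2495
m = -2495 < 0,  v_rel·d = -135 < 0  ⇒  outside

inside=no margin=-2495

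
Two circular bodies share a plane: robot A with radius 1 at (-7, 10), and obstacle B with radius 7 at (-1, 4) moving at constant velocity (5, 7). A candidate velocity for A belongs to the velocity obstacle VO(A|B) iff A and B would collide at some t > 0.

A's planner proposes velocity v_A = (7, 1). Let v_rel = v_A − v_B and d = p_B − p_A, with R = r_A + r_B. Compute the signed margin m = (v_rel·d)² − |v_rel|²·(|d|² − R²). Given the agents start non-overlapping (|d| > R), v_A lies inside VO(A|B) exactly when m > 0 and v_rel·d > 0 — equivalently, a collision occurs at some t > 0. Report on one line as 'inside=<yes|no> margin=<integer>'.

d = (6, -6),  |d|² = 72;  R = 1+7 = 8,  c = 72−8² = 8
v_rel = (2, -6),  |v_rel|² = 40;  v_rel·d = (2)·(6) + (-6)·(-6) = 48
40·t² − 96·t + 8 = 0  ⇒  m = 48² − 40·8 = 1984
m = 1984 > 0,  v_rel·d = 48 > 0  ⇒  inside

inside=yes margin=1984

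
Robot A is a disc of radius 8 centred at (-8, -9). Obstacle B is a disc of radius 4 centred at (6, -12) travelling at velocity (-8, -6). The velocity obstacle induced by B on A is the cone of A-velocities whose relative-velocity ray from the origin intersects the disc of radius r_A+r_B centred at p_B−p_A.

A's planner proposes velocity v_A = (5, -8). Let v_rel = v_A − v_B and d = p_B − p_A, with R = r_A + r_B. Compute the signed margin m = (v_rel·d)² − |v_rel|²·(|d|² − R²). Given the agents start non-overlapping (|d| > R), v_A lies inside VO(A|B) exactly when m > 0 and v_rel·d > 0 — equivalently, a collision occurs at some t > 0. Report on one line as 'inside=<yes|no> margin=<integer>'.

d = (14, -3),  |d|² = 205;  R = 8+4 = 12,  c = 205−12² = 61
v_rel = (13, -2),  |v_rel|² = 173;  v_rel·d = (13)·(14) + (-2)·(-3) = 188
173·t² − 376·t + 61 = 0  ⇒  m = 188² − 173·61 = 24791
m = 24791 > 0,  v_rel·d = 188 > 0  ⇒  inside

inside=yes margin=24791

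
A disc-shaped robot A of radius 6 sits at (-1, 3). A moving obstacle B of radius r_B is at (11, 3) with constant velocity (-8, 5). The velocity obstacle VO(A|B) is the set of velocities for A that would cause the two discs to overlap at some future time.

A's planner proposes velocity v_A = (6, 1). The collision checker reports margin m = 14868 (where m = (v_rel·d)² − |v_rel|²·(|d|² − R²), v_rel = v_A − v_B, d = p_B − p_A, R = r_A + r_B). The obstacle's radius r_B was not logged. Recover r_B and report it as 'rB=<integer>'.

m = 14868
d = (12, 0);  v_rel = (14, -4),  |v_rel|² = 212
v_rel×d = (14)·(0) − (-4)·(12) = 48
since m = R²·212 − 48²:  R² = (2304 + 14868) / 212 = 81
R = √81 = 9  ⇒  r_B = 9 − 6 = 3

rB=3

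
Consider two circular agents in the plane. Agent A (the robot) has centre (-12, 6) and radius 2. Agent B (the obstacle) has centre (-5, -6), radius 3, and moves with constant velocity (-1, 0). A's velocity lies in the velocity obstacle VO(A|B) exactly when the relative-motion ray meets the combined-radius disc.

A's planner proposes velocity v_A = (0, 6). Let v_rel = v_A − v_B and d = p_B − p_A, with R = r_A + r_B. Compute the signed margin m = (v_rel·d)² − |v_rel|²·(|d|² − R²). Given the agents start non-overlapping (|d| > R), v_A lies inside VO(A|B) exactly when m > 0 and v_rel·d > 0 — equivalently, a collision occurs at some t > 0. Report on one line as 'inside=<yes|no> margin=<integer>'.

d = (7, -12),  |d|² = 193;  R = 2+3 = 5,  c = 193−5² = 168
v_rel = (1, 6),  |v_rel|² = 37;  v_rel·d = (1)·(7) + (6)·(-12) = -65
37·t² + 130·t + 168 = 0  ⇒  m = (-65)² − 37·168 = -1991
m = -1991 < 0,  v_rel·d = -65 < 0  ⇒  outside

inside=no margin=-1991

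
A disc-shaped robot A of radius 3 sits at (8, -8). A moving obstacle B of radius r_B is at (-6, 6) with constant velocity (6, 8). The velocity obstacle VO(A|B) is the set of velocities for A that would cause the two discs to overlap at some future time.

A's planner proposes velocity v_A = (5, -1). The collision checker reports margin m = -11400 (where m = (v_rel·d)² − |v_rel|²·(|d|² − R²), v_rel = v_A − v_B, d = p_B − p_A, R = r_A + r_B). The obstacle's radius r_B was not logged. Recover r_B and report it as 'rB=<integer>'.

m = -11400
d = (-14, 14);  v_rel = (-1, -9),  |v_rel|² = 82
v_rel×d = (-1)·(14) − (-9)·(-14) = -140
since m = R²·82 − (-140)²:  R² = (19600 + -11400) / 82 = 100
R = √100 = 10  ⇒  r_B = 10 − 3 = 7

rB=7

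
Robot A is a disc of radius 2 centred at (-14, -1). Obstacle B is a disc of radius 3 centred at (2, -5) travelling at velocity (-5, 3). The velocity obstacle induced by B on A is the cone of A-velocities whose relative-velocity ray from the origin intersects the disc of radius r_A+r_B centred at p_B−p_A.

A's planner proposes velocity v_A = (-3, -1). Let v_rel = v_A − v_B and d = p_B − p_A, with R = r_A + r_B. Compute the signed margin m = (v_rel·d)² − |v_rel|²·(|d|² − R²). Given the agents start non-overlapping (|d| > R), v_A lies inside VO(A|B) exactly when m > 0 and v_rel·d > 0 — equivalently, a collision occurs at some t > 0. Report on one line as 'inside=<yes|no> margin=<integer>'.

d = (16, -4),  |d|² = 272;  R = 2+3 = 5,  c = 272−5² = 247
v_rel = (2, -4),  |v_rel|² = 20;  v_rel·d = (2)·(16) + (-4)·(-4) = 48
20·t² − 96·t + 247 = 0  ⇒  m = 48² − 20·247 = -2636
m = -2636 < 0,  v_rel·d = 48 > 0  ⇒  outside

inside=no margin=-2636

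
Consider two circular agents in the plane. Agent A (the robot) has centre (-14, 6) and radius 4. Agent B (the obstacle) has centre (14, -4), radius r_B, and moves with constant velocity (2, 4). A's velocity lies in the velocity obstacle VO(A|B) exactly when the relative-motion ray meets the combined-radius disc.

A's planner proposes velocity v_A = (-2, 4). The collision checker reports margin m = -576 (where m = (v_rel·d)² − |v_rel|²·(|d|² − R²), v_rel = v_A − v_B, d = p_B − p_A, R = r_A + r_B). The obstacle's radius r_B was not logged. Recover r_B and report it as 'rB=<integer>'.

m = -576
d = (28, -10);  v_rel = (-4, 0),  |v_rel|² = 16
v_rel×d = (-4)·(-10) − (0)·(28) = 40
since m = R²·16 − 40²:  R² = (1600 + -576) / 16 = 64
R = √64 = 8  ⇒  r_B = 8 − 4 = 4

rB=4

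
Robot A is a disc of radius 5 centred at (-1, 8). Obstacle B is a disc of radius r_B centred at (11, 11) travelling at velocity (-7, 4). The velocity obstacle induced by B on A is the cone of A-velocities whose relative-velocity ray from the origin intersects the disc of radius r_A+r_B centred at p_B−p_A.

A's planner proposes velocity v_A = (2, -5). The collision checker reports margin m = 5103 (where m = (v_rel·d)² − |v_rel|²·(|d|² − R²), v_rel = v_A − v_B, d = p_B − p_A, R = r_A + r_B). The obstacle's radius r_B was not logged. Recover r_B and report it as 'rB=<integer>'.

m = 5103
d = (12, 3);  v_rel = (9, -9),  |v_rel|² = 162
v_rel×d = (9)·(3) − (-9)·(12) = 135
since m = R²·162 − 135²:  R² = (18225 + 5103) / 162 = 144
R = √144 = 12  ⇒  r_B = 12 − 5 = 7

rB=7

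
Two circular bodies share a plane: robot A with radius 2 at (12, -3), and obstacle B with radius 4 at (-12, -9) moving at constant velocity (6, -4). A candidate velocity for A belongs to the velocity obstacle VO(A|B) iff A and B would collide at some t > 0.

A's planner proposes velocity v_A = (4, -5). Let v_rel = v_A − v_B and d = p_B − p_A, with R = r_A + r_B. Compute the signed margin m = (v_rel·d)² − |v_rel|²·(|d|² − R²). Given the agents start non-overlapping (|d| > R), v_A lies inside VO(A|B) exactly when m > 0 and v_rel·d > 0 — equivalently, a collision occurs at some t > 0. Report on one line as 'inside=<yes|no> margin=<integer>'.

d = (-24, -6),  |d|² = 612;  R = 2+4 = 6,  c = 612−6² = 576
v_rel = (-2, -1),  |v_rel|² = 5;  v_rel·d = (-2)·(-24) + (-1)·(-6) = 54
5·t² − 108·t + 576 = 0  ⇒  m = 54² − 5·576 = 36
m = 36 > 0,  v_rel·d = 54 > 0  ⇒  inside

inside=yes margin=36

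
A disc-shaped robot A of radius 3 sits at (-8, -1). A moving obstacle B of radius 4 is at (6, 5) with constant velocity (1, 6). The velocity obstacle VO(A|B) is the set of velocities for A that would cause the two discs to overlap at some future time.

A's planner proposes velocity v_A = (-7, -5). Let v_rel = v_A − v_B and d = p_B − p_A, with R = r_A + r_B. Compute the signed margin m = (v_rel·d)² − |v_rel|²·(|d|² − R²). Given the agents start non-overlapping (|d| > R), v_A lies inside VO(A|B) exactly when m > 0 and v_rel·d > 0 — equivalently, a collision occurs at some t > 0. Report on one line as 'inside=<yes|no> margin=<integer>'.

d = (14, 6),  |d|² = 232;  R = 3+4 = 7,  c = 232−7² = 183
v_rel = (-8, -11),  |v_rel|² = 185;  v_rel·d = (-8)·(14) + (-11)·(6) = -178
185·t² + 356·t + 183 = 0  ⇒  m = (-178)² − 185·183 = -2171
m = -2171 < 0,  v_rel·d = -178 < 0  ⇒  outside

inside=no margin=-2171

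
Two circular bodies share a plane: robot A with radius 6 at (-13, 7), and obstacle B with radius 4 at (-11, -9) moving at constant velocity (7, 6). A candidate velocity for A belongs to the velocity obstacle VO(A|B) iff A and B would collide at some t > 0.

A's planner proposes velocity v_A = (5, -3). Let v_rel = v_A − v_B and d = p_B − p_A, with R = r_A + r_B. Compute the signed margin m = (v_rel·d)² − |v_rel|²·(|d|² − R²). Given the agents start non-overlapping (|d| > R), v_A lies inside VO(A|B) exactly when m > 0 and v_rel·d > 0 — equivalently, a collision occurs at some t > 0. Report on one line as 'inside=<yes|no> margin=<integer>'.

d = (2, -16),  |d|² = 260;  R = 6+4 = 10,  c = 260−10² = 160
v_rel = (-2, -9),  |v_rel|² = 85;  v_rel·d = (-2)·(2) + (-9)·(-16) = 140
85·t² − 280·t + 160 = 0  ⇒  m = 140² − 85·160 = 6000
m = 6000 > 0,  v_rel·d = 140 > 0  ⇒  inside

inside=yes margin=6000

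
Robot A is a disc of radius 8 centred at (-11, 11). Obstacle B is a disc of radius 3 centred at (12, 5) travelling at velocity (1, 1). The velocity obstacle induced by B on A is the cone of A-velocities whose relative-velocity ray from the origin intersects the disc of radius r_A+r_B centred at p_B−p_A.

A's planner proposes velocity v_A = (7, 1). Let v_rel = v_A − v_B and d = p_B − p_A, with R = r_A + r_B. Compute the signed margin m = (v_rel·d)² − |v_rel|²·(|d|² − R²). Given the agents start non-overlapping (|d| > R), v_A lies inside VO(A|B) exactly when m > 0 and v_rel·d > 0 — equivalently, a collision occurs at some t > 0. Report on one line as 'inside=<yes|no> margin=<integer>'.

d = (23, -6),  |d|² = 565;  R = 8+3 = 11,  c = 565−11² = 444
v_rel = (6, 0),  |v_rel|² = 36;  v_rel·d = (6)·(23) + (0)·(-6) = 138
36·t² − 276·t + 444 = 0  ⇒  m = 138² − 36·444 = 3060
m = 3060 > 0,  v_rel·d = 138 > 0  ⇒  inside

inside=yes margin=3060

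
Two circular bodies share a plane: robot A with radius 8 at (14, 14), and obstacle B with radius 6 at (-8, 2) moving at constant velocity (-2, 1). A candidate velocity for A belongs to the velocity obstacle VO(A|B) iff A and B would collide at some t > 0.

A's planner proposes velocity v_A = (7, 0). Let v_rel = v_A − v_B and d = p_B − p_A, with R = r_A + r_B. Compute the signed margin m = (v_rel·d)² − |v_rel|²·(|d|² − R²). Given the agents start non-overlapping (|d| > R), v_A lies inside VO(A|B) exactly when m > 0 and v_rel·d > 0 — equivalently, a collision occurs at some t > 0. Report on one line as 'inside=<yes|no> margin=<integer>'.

d = (-22, -12),  |d|² = 628;  R = 8+6 = 14,  c = 628−14² = 432
v_rel = (9, -1),  |v_rel|² = 82;  v_rel·d = (9)·(-22) + (-1)·(-12) = -186
82·t² + 372·t + 432 = 0  ⇒  m = (-186)² − 82·432 = -828
m = -828 < 0,  v_rel·d = -186 < 0  ⇒  outside

inside=no margin=-828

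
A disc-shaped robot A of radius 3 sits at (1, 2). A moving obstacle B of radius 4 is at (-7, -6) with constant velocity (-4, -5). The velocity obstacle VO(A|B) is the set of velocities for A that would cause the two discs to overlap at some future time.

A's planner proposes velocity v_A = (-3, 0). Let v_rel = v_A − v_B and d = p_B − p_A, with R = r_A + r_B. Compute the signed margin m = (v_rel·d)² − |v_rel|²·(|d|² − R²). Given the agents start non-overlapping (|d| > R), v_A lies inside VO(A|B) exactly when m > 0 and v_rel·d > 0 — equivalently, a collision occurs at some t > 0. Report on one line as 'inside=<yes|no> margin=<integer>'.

d = (-8, -8),  |d|² = 128;  R = 3+4 = 7,  c = 128−7² = 79
v_rel = (1, 5),  |v_rel|² = 26;  v_rel·d = (1)·(-8) + (5)·(-8) = -48
26·t² + 96·t + 79 = 0  ⇒  m = (-48)² − 26·79 = 250
m = 250 > 0,  v_rel·d = -48 < 0  ⇒  outside

inside=no margin=250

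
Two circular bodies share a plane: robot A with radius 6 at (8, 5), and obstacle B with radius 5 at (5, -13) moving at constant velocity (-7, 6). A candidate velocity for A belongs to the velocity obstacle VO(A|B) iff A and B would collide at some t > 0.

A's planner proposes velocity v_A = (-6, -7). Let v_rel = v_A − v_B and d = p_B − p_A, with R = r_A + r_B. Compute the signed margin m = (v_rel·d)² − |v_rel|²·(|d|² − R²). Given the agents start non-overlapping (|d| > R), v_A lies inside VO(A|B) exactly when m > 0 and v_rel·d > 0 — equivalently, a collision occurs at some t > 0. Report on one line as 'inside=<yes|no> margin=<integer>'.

d = (-3, -18),  |d|² = 333;  R = 6+5 = 11,  c = 333−11² = 212
v_rel = (1, -13),  |v_rel|² = 170;  v_rel·d = (1)·(-3) + (-13)·(-18) = 231
170·t² − 462·t + 212 = 0  ⇒  m = 231² − 170·212 = 17321
m = 17321 > 0,  v_rel·d = 231 > 0  ⇒  inside

inside=yes margin=17321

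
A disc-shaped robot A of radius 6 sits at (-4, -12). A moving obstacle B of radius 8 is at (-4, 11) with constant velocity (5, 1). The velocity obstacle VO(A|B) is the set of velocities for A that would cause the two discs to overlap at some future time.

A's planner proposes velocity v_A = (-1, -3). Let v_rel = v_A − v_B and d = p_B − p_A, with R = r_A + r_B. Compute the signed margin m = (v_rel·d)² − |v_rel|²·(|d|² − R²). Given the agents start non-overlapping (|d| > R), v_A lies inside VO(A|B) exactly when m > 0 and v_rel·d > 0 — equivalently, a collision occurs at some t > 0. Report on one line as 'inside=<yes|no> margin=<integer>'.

d = (0, 23),  |d|² = 529;  R = 6+8 = 14,  c = 529−14² = 333
v_rel = (-6, -4),  |v_rel|² = 52;  v_rel·d = (-6)·(0) + (-4)·(23) = -92
52·t² + 184·t + 333 = 0  ⇒  m = (-92)² − 52·333 = -8852
m = -8852 < 0,  v_rel·d = -92 < 0  ⇒  outside

inside=no margin=-8852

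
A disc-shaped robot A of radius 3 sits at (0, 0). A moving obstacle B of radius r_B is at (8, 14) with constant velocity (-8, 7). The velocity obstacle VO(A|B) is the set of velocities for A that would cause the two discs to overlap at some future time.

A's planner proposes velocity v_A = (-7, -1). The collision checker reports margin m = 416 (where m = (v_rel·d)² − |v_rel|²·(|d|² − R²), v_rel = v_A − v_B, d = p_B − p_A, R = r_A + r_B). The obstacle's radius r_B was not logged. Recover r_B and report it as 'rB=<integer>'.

m = 416
d = (8, 14);  v_rel = (1, -8),  |v_rel|² = 65
v_rel×d = (1)·(14) − (-8)·(8) = 78
since m = R²·65 − 78²:  R² = (6084 + 416) / 65 = 100
R = √100 = 10  ⇒  r_B = 10 − 3 = 7

rB=7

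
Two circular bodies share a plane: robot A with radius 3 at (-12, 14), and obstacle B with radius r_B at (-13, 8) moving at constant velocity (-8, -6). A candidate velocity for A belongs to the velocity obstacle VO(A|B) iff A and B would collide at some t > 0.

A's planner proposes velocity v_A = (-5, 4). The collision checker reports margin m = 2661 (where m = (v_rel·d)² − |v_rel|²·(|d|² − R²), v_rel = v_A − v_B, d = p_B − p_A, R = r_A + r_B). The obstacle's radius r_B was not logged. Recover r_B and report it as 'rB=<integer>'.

m = 2661
d = (-1, -6);  v_rel = (3, 10),  |v_rel|² = 109
v_rel×d = (3)·(-6) − (10)·(-1) = -8
since m = R²·109 − (-8)²:  R² = (64 + 2661) / 109 = 25
R = √25 = 5  ⇒  r_B = 5 − 3 = 2

rB=2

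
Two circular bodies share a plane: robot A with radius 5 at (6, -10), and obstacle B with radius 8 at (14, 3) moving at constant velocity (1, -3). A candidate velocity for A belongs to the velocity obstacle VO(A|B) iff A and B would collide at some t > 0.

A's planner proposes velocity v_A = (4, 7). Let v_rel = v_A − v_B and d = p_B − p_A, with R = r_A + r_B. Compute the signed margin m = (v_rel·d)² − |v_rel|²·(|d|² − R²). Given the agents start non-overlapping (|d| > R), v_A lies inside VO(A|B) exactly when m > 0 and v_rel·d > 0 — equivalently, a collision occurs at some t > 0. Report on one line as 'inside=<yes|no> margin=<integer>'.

d = (8, 13),  |d|² = 233;  R = 5+8 = 13,  c = 233−13² = 64
v_rel = (3, 10),  |v_rel|² = 109;  v_rel·d = (3)·(8) + (10)·(13) = 154
109·t² − 308·t + 64 = 0  ⇒  m = 154² − 109·64 = 16740
m = 16740 > 0,  v_rel·d = 154 > 0  ⇒  inside

inside=yes margin=16740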